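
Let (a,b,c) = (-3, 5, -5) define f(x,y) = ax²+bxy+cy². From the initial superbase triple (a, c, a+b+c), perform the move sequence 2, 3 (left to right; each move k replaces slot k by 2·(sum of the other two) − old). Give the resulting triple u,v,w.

start (-3,-5,-3) = (f(1,0),f(0,1),f(1,1))
replace slot 2: 2·((-3)+(-3)) − (-5) = -7 → (-3,-7,-3)
replace slot 3: 2·((-3)+(-7)) − (-3) = -17 → (-3,-7,-17)

-3,-7,-17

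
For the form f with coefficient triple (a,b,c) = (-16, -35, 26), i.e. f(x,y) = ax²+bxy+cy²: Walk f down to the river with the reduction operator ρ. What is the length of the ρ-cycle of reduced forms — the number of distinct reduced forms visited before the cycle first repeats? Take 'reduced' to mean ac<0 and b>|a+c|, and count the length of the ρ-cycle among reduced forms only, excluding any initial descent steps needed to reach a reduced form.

D = 2889, ⌊√D⌋ = 53
descent: ρ → (26,35,-16)  [lands on river]
river: ρ → (-16,29,32)
river: ρ → (32,35,-13)
river: ρ → (-13,43,20)
river: ρ → (20,37,-19)
river: ρ → (-19,39,18)
river: ρ → (18,33,-25)
river: ρ → (-25,17,26)
ρ-cycle length = 8 (tail of 1 descent step not counted)

8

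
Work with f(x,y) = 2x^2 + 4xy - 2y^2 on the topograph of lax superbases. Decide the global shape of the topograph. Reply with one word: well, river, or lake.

D = b²−4ac = 4² − 4·2·(-2) = 32
D > 0 non-square ⇒ indefinite ⇒ periodic river

river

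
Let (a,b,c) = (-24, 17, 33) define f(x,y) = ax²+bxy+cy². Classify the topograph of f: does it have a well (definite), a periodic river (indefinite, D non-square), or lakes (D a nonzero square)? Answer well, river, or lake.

D = b²−4ac = 17² − 4·(-24)·33 = 3457
D > 0 non-square ⇒ indefinite ⇒ periodic river

river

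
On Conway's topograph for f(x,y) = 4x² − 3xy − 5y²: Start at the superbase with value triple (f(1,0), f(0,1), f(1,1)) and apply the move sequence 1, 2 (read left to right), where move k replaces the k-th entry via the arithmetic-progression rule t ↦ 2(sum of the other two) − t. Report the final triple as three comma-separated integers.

start (4,-5,-4) = (f(1,0),f(0,1),f(1,1))
replace slot 1: 2·((-5)+(-4)) − 4 = -22 → (-22,-5,-4)
replace slot 2: 2·((-22)+(-4)) − (-5) = -47 → (-22,-47,-4)

-22,-47,-4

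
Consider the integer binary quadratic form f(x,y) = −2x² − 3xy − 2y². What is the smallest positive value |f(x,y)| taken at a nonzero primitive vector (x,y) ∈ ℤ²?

translate: b→-1 (≡3 mod 4), so (2,3,2)→(2,-1,1)
flip: (2,-1,1)→(1,1,2)
reduced (well bottom): (1,1,2) with a≤c, −a<b≤a
well minimum |f| = |-1| = 1 (negative-definite)

1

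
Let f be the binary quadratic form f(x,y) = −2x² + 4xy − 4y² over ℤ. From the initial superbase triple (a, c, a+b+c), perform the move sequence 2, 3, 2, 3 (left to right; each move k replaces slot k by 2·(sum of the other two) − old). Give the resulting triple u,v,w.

start (-2,-4,-2) = (f(1,0),f(0,1),f(1,1))
replace slot 2: 2·((-2)+(-2)) − (-4) = -4 → (-2,-4,-2)
replace slot 3: 2·((-2)+(-4)) − (-2) = -10 → (-2,-4,-10)
replace slot 2: 2·((-2)+(-10)) − (-4) = -20 → (-2,-20,-10)
replace slot 3: 2·((-2)+(-20)) − (-10) = -34 → (-2,-20,-34)

-2,-20,-34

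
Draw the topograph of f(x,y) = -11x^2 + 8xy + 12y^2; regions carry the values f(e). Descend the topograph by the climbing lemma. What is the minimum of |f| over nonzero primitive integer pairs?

river: ρ → (12,16,-7)
river: ρ → (-7,12,16)
river: ρ → (16,20,-3)
river: ρ → (-3,22,9)
river: ρ → (9,14,-11)
river: ρ → (-11,8,12)
closes: descent 0, river 6
min |a| on river = 3

3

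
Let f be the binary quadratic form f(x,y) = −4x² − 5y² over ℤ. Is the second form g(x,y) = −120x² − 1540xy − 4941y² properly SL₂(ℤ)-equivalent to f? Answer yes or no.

D₁ = -80, D₂ = -80
f is negative-definite; reduce −f:
−f: reduced (well bottom): (4,0,5) with a≤c, −a<b≤a
flip sign back: reduced form of f is (-4,0,-5)
g is negative-definite; reduce −g:
−g: translate: b→100 (≡1540 mod 240), so (120,1540,4941)→(120,100,21)
−g: flip: (120,100,21)→(21,-100,120)
−g: translate: b→-16 (≡-100 mod 42), so (21,-100,120)→(21,-16,4)
−g: flip: (21,-16,4)→(4,16,21)
−g: translate: b→0 (≡16 mod 8), so (4,16,21)→(4,0,5)
−g: reduced (well bottom): (4,0,5) with a≤c, −a<b≤a
flip sign back: reduced form of g is (-4,0,-5)
reduced forms (-4, 0, -5) vs (-4, 0, -5) ⇒ equivalent

yes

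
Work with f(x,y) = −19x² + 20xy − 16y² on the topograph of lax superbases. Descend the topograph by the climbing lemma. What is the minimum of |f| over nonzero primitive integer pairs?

translate: b→18 (≡-20 mod 38), so (19,-20,16)→(19,18,15)
flip: (19,18,15)→(15,-18,19)
translate: b→12 (≡-18 mod 30), so (15,-18,19)→(15,12,16)
reduced (well bottom): (15,12,16) with a≤c, −a<b≤a
well minimum |f| = |-15| = 15 (negative-definite)

15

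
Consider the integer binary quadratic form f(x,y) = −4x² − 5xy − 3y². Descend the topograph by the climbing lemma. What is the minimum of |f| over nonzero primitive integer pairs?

translate: b→-3 (≡5 mod 8), so (4,5,3)→(4,-3,2)
flip: (4,-3,2)→(2,3,4)
translate: b→-1 (≡3 mod 4), so (2,3,4)→(2,-1,3)
reduced (well bottom): (2,-1,3) with a≤c, −a<b≤a
well minimum |f| = |-2| = 2 (negative-definite)

2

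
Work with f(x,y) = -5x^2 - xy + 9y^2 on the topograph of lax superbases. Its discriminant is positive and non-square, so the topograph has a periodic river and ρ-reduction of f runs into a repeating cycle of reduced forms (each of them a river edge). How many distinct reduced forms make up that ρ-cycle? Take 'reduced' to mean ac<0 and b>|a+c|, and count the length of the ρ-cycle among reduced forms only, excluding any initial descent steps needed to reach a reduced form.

D = 181, ⌊√D⌋ = 13
descent: ρ → (9,1,-5)
descent: ρ → (-5,9,5)  [lands on river]
river: ρ → (5,11,-3)
river: ρ → (-3,13,1)
river: ρ → (1,13,-3)
river: ρ → (-3,11,5)
river: ρ → (5,9,-5)
river: ρ → (-5,11,3)
river: ρ → (3,13,-1)
river: ρ → (-1,13,3)
river: ρ → (3,11,-5)
ρ-cycle length = 10 (tail of 2 descent steps not counted)

10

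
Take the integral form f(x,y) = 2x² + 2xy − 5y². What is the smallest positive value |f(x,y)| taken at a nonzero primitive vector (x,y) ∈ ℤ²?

descent: ρ → (-5,-2,2)
descent: ρ → (2,6,-1)  [lands on river]
river: ρ → (-1,6,2)
closes: descent 2, river 2
min |a| on river = 1

1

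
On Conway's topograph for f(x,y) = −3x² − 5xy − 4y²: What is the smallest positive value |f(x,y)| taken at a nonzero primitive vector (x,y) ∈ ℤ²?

translate: b→-1 (≡5 mod 6), so (3,5,4)→(3,-1,2)
flip: (3,-1,2)→(2,1,3)
reduced (well bottom): (2,1,3) with a≤c, −a<b≤a
well minimum |f| = |-2| = 2 (negative-definite)

2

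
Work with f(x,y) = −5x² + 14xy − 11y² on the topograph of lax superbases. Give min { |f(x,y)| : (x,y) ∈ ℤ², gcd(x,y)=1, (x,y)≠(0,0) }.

translate: b→-4 (≡-14 mod 10), so (5,-14,11)→(5,-4,2)
flip: (5,-4,2)→(2,4,5)
translate: b→0 (≡4 mod 4), so (2,4,5)→(2,0,3)
reduced (well bottom): (2,0,3) with a≤c, −a<b≤a
well minimum |f| = |-2| = 2 (negative-definite)

2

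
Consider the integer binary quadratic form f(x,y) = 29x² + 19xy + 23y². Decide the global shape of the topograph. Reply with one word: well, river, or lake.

D = b²−4ac = 19² − 4·29·23 = -2307
D < 0 ⇒ definite ⇒ every region one sign ⇒ single well

well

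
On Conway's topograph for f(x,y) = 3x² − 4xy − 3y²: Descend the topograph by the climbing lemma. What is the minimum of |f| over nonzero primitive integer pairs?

descent: ρ → (-3,4,3)  [lands on river]
river: ρ → (3,2,-4)
river: ρ → (-4,6,1)
river: ρ → (1,6,-4)
river: ρ → (-4,2,3)
river: ρ → (3,4,-3)
river: ρ → (-3,2,4)
river: ρ → (4,6,-1)
river: ρ → (-1,6,4)
river: ρ → (4,2,-3)
closes: descent 1, river 10
min |a| on river = 1

1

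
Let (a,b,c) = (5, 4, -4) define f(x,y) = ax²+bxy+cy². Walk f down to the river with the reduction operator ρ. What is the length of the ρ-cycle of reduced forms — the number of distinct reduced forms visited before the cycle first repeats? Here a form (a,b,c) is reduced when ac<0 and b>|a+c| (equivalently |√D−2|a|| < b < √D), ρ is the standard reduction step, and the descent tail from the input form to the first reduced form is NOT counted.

D = 96, ⌊√D⌋ = 9
river: ρ → (-4,4,5)
river: ρ → (5,6,-3)
river: ρ → (-3,6,5)
river: ρ → (5,4,-4)
ρ-cycle length = 4 (tail of 0 descent steps not counted)

4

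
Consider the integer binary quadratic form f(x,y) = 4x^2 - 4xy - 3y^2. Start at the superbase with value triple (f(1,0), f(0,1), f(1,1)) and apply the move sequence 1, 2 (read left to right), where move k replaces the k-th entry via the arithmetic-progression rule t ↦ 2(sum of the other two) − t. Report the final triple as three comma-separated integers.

start (4,-3,-3) = (f(1,0),f(0,1),f(1,1))
replace slot 1: 2·((-3)+(-3)) − 4 = -16 → (-16,-3,-3)
replace slot 2: 2·((-16)+(-3)) − (-3) = -35 → (-16,-35,-3)

-16,-35,-3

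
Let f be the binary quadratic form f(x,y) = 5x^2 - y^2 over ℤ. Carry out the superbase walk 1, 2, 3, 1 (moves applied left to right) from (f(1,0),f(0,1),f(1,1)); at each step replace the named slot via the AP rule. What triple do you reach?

start (5,-1,4) = (f(1,0),f(0,1),f(1,1))
replace slot 1: 2·((-1)+4) − 5 = 1 → (1,-1,4)
replace slot 2: 2·(1+4) − (-1) = 11 → (1,11,4)
replace slot 3: 2·(1+11) − 4 = 20 → (1,11,20)
replace slot 1: 2·(11+20) − 1 = 61 → (61,11,20)

61,11,20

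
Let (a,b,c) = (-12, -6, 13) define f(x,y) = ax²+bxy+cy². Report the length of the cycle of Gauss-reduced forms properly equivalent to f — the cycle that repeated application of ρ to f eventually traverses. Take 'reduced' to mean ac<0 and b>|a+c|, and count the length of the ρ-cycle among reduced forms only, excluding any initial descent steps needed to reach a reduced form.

D = 660, ⌊√D⌋ = 25
descent: ρ → (13,6,-12)  [lands on river]
river: ρ → (-12,18,7)
river: ρ → (7,24,-3)
river: ρ → (-3,24,7)
river: ρ → (7,18,-12)
river: ρ → (-12,6,13)
river: ρ → (13,20,-5)
river: ρ → (-5,20,13)
ρ-cycle length = 8 (tail of 1 descent step not counted)

8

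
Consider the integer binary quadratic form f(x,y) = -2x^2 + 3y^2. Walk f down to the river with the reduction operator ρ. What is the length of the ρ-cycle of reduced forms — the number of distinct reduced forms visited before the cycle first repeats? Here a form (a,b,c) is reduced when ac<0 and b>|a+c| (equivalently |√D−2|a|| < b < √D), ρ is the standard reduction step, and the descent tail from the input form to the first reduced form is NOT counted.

D = 24, ⌊√D⌋ = 4
descent: ρ → (3,0,-2)
descent: ρ → (-2,4,1)  [lands on river]
river: ρ → (1,4,-2)
ρ-cycle length = 2 (tail of 2 descent steps not counted)

2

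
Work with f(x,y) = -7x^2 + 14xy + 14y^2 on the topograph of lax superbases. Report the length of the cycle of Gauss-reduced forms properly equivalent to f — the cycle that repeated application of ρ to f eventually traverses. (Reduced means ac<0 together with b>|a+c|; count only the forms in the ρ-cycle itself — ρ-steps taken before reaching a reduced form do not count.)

D = 588, ⌊√D⌋ = 24
river: ρ → (14,14,-7)
river: ρ → (-7,14,14)
ρ-cycle length = 2 (tail of 0 descent steps not counted)

2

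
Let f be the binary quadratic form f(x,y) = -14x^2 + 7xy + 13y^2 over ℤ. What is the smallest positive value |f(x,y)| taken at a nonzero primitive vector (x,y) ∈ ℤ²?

river: ρ → (13,19,-8)
river: ρ → (-8,13,19)
river: ρ → (19,25,-2)
river: ρ → (-2,27,6)
river: ρ → (6,21,-14)
river: ρ → (-14,7,13)
closes: descent 0, river 6
min |a| on river = 2

2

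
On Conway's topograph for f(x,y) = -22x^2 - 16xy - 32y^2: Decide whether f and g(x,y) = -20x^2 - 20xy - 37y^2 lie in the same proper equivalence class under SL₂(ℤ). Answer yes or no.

D₁ = -2560, D₂ = -2560
f is negative-definite; reduce −f:
−f: reduced (well bottom): (22,16,32) with a≤c, −a<b≤a
flip sign back: reduced form of f is (-22,-16,-32)
g is negative-definite; reduce −g:
−g: reduced (well bottom): (20,20,37) with a≤c, −a<b≤a
flip sign back: reduced form of g is (-20,-20,-37)
reduced forms (-22, -16, -32) vs (-20, -20, -37) ⇒ inequivalent

no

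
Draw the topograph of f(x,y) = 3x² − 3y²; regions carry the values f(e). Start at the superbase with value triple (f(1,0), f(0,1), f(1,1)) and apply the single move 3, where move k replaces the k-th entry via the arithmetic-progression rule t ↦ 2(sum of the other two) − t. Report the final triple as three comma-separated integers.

start (3,-3,0) = (f(1,0),f(0,1),f(1,1))
replace slot 3: 2·(3+(-3)) − 0 = 0 → (3,-3,0)

3,-3,0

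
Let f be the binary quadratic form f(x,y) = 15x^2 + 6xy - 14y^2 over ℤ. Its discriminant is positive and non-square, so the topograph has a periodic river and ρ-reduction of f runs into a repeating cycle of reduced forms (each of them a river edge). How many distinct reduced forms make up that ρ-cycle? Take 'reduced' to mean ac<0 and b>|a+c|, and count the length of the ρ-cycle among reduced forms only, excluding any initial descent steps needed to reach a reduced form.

D = 876, ⌊√D⌋ = 29
river: ρ → (-14,22,7)
river: ρ → (7,20,-17)
river: ρ → (-17,14,10)
river: ρ → (10,26,-5)
river: ρ → (-5,24,15)
river: ρ → (15,6,-14)
ρ-cycle length = 6 (tail of 0 descent steps not counted)

6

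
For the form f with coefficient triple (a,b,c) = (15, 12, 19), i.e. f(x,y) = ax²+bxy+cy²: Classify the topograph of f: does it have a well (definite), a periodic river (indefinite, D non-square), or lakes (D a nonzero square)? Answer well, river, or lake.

D = b²−4ac = 12² − 4·15·19 = -996
D < 0 ⇒ definite ⇒ every region one sign ⇒ single well

well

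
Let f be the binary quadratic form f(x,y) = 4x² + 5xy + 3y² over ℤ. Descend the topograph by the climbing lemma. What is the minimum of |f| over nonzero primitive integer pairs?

translate: b→-3 (≡5 mod 8), so (4,5,3)→(4,-3,2)
flip: (4,-3,2)→(2,3,4)
translate: b→-1 (≡3 mod 4), so (2,3,4)→(2,-1,3)
reduced (well bottom): (2,-1,3) with a≤c, −a<b≤a
well minimum = a = 2

2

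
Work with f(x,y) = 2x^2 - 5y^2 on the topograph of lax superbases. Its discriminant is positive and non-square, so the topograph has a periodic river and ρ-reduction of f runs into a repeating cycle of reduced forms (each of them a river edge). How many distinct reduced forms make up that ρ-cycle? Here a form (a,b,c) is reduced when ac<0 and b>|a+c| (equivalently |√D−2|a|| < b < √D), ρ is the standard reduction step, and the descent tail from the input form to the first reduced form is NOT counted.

D = 40, ⌊√D⌋ = 6
descent: ρ → (-5,0,2)
descent: ρ → (2,4,-3)  [lands on river]
river: ρ → (-3,2,3)
river: ρ → (3,4,-2)
river: ρ → (-2,4,3)
river: ρ → (3,2,-3)
river: ρ → (-3,4,2)
ρ-cycle length = 6 (tail of 2 descent steps not counted)

6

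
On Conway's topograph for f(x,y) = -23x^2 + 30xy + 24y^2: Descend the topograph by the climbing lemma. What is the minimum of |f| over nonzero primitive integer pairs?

river: ρ → (24,18,-29)
river: ρ → (-29,40,13)
river: ρ → (13,38,-32)
river: ρ → (-32,26,19)
river: ρ → (19,50,-8)
river: ρ → (-8,46,31)
river: ρ → (31,16,-23)
river: ρ → (-23,30,24)
closes: descent 0, river 8
min |a| on river = 8

8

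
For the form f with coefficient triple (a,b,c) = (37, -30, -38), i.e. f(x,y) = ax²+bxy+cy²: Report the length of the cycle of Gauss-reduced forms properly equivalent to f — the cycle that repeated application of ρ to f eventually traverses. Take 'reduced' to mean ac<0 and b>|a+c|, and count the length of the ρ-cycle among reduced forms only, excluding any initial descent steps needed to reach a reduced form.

D = 6524, ⌊√D⌋ = 80
descent: ρ → (-38,30,37)  [lands on river]
river: ρ → (37,44,-31)
river: ρ → (-31,80,1)
river: ρ → (1,80,-31)
river: ρ → (-31,44,37)
river: ρ → (37,30,-38)
river: ρ → (-38,46,29)
river: ρ → (29,70,-14)
river: ρ → (-14,70,29)
river: ρ → (29,46,-38)
ρ-cycle length = 10 (tail of 1 descent step not counted)

10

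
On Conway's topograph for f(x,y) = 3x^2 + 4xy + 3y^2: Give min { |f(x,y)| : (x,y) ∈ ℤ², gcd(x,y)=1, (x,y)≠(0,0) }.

translate: b→-2 (≡4 mod 6), so (3,4,3)→(3,-2,2)
flip: (3,-2,2)→(2,2,3)
reduced (well bottom): (2,2,3) with a≤c, −a<b≤a
well minimum = a = 2

2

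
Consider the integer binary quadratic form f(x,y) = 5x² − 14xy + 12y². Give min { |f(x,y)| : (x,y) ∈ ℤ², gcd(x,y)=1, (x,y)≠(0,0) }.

translate: b→-4 (≡-14 mod 10), so (5,-14,12)→(5,-4,3)
flip: (5,-4,3)→(3,4,5)
translate: b→-2 (≡4 mod 6), so (3,4,5)→(3,-2,4)
reduced (well bottom): (3,-2,4) with a≤c, −a<b≤a
well minimum = a = 3

3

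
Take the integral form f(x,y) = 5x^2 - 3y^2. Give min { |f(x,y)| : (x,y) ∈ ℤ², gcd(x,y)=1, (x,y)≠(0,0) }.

descent: ρ → (-3,6,2)  [lands on river]
river: ρ → (2,6,-3)
closes: descent 1, river 2
min |a| on river = 2

2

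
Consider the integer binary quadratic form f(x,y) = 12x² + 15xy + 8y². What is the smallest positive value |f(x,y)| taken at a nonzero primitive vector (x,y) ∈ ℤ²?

translate: b→-9 (≡15 mod 24), so (12,15,8)→(12,-9,5)
flip: (12,-9,5)→(5,9,12)
translate: b→-1 (≡9 mod 10), so (5,9,12)→(5,-1,8)
reduced (well bottom): (5,-1,8) with a≤c, −a<b≤a
well minimum = a = 5

5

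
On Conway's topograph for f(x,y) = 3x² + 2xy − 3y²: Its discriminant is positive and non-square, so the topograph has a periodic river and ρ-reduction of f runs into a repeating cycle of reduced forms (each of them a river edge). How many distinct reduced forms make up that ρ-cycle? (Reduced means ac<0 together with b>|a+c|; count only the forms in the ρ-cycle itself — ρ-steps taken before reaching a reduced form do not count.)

D = 40, ⌊√D⌋ = 6
river: ρ → (-3,4,2)
river: ρ → (2,4,-3)
river: ρ → (-3,2,3)
river: ρ → (3,4,-2)
river: ρ → (-2,4,3)
river: ρ → (3,2,-3)
ρ-cycle length = 6 (tail of 0 descent steps not counted)

6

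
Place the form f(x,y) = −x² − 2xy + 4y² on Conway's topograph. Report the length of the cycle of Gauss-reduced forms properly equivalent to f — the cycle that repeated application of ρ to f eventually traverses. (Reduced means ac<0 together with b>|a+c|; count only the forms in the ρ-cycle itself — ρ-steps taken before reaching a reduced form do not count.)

D = 20, ⌊√D⌋ = 4
descent: ρ → (4,2,-1)
descent: ρ → (-1,4,1)  [lands on river]
river: ρ → (1,4,-1)
ρ-cycle length = 2 (tail of 2 descent steps not counted)

2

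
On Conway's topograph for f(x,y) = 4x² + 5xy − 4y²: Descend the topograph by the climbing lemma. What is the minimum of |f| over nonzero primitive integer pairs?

river: ρ → (-4,3,5)
river: ρ → (5,7,-2)
river: ρ → (-2,9,1)
river: ρ → (1,9,-2)
river: ρ → (-2,7,5)
river: ρ → (5,3,-4)
river: ρ → (-4,5,4)
river: ρ → (4,3,-5)
river: ρ → (-5,7,2)
river: ρ → (2,9,-1)
river: ρ → (-1,9,2)
river: ρ → (2,7,-5)
river: ρ → (-5,3,4)
river: ρ → (4,5,-4)
closes: descent 0, river 14
min |a| on river = 1

1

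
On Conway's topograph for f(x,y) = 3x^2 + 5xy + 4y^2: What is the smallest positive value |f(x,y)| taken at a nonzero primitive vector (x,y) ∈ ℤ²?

translate: b→-1 (≡5 mod 6), so (3,5,4)→(3,-1,2)
flip: (3,-1,2)→(2,1,3)
reduced (well bottom): (2,1,3) with a≤c, −a<b≤a
well minimum = a = 2

2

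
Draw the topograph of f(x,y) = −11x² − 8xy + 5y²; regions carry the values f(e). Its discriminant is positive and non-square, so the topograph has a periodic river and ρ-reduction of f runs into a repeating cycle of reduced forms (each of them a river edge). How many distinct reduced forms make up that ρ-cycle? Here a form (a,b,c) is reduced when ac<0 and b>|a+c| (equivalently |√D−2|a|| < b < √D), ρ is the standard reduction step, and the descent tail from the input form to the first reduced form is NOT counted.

D = 284, ⌊√D⌋ = 16
descent: ρ → (5,8,-11)  [lands on river]
river: ρ → (-11,14,2)
river: ρ → (2,14,-11)
river: ρ → (-11,8,5)
river: ρ → (5,12,-7)
river: ρ → (-7,16,1)
river: ρ → (1,16,-7)
river: ρ → (-7,12,5)
ρ-cycle length = 8 (tail of 1 descent step not counted)

8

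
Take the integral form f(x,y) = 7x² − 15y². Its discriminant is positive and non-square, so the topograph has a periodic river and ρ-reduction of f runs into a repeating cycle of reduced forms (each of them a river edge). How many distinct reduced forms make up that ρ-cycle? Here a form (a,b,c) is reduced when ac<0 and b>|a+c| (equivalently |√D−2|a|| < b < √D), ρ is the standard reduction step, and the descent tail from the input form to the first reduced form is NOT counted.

D = 420, ⌊√D⌋ = 20
descent: ρ → (-15,0,7)
descent: ρ → (7,14,-8)  [lands on river]
river: ρ → (-8,18,3)
river: ρ → (3,18,-8)
river: ρ → (-8,14,7)
ρ-cycle length = 4 (tail of 2 descent steps not counted)

4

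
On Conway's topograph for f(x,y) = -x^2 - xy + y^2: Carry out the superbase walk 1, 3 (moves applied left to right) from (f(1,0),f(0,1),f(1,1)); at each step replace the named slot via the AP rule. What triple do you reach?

start (-1,1,-1) = (f(1,0),f(0,1),f(1,1))
replace slot 1: 2·(1+(-1)) − (-1) = 1 → (1,1,-1)
replace slot 3: 2·(1+1) − (-1) = 5 → (1,1,5)

1,1,5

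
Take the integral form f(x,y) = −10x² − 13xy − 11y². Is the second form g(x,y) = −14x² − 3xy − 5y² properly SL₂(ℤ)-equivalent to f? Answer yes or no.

D₁ = -271, D₂ = -271
f is negative-definite; reduce −f:
−f: translate: b→-7 (≡13 mod 20), so (10,13,11)→(10,-7,8)
−f: flip: (10,-7,8)→(8,7,10)
−f: reduced (well bottom): (8,7,10) with a≤c, −a<b≤a
flip sign back: reduced form of f is (-8,-7,-10)
g is negative-definite; reduce −g:
−g: flip: (14,3,5)→(5,-3,14)
−g: reduced (well bottom): (5,-3,14) with a≤c, −a<b≤a
flip sign back: reduced form of g is (-5,3,-14)
reduced forms (-8, -7, -10) vs (-5, 3, -14) ⇒ inequivalent

no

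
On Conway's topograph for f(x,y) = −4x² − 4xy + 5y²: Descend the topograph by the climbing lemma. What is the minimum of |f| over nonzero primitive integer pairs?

descent: ρ → (5,4,-4)  [lands on river]
river: ρ → (-4,4,5)
river: ρ → (5,6,-3)
river: ρ → (-3,6,5)
closes: descent 1, river 4
min |a| on river = 3

3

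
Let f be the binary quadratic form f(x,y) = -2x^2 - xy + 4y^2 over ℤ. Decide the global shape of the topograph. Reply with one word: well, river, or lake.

D = b²−4ac = (-1)² − 4·(-2)·4 = 33
D > 0 non-square ⇒ indefinite ⇒ periodic river

river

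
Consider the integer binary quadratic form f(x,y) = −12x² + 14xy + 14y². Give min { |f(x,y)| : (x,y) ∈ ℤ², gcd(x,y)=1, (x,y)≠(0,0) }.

river: ρ → (14,14,-12)
river: ρ → (-12,10,16)
river: ρ → (16,22,-6)
river: ρ → (-6,26,8)
river: ρ → (8,22,-12)
river: ρ → (-12,26,4)
river: ρ → (4,22,-24)
river: ρ → (-24,26,2)
river: ρ → (2,26,-24)
river: ρ → (-24,22,4)
river: ρ → (4,26,-12)
river: ρ → (-12,22,8)
river: ρ → (8,26,-6)
river: ρ → (-6,22,16)
river: ρ → (16,10,-12)
river: ρ → (-12,14,14)
closes: descent 0, river 16
min |a| on river = 2

2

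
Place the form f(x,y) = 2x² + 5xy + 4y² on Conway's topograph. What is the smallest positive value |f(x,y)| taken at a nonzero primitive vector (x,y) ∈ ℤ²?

translate: b→1 (≡5 mod 4), so (2,5,4)→(2,1,1)
flip: (2,1,1)→(1,-1,2)
translate: b→1 (≡-1 mod 2), so (1,-1,2)→(1,1,2)
reduced (well bottom): (1,1,2) with a≤c, −a<b≤a
well minimum = a = 1

1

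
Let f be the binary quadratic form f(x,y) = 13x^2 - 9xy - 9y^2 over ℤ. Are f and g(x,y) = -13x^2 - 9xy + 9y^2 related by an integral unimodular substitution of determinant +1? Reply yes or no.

D₁ = 549, D₂ = 549
river cycle of f (length 6): (-9, 9, 13), (13, 17, -5), (-5, 23, 1), (1, 23, -5), (-5, 17, 13), (13, 9, -9)
river cycle of g (length 6): (9, 9, -13), (-13, 17, 5), (5, 23, -1), (-1, 23, 5), (5, 17, -13), (-13, 9, 9)
cycles differ ⇒ inequivalent

no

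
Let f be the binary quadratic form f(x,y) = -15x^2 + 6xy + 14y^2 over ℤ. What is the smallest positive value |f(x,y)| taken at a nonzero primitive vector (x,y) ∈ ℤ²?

river: ρ → (14,22,-7)
river: ρ → (-7,20,17)
river: ρ → (17,14,-10)
river: ρ → (-10,26,5)
river: ρ → (5,24,-15)
river: ρ → (-15,6,14)
closes: descent 0, river 6
min |a| on river = 5

5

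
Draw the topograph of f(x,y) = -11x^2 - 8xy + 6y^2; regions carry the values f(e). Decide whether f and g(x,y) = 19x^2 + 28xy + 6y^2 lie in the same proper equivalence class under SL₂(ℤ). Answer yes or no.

D₁ = 328, D₂ = 328
river cycle of f (length 6): (6, 8, -11), (-11, 14, 3), (3, 16, -6), (-6, 8, 11), (11, 14, -3), (-3, 16, 6)
river cycle of g (length 6): (6, 8, -11), (-11, 14, 3), (3, 16, -6), (-6, 8, 11), (11, 14, -3), (-3, 16, 6)
cycles coincide ⇒ equivalent

yes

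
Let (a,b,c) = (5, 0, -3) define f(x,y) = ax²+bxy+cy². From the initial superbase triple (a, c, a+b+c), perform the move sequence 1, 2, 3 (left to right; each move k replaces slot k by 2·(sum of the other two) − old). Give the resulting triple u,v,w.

start (5,-3,2) = (f(1,0),f(0,1),f(1,1))
replace slot 1: 2·((-3)+2) − 5 = -7 → (-7,-3,2)
replace slot 2: 2·((-7)+2) − (-3) = -7 → (-7,-7,2)
replace slot 3: 2·((-7)+(-7)) − 2 = -30 → (-7,-7,-30)

-7,-7,-30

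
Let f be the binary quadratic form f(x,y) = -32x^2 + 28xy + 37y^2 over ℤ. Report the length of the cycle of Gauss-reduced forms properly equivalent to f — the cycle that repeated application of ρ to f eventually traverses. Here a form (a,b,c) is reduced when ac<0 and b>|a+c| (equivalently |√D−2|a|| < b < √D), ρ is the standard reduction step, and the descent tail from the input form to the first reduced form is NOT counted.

D = 5520, ⌊√D⌋ = 74
river: ρ → (37,46,-23)
river: ρ → (-23,46,37)
river: ρ → (37,28,-32)
river: ρ → (-32,36,33)
river: ρ → (33,30,-35)
river: ρ → (-35,40,28)
river: ρ → (28,72,-3)
river: ρ → (-3,72,28)
river: ρ → (28,40,-35)
river: ρ → (-35,30,33)
river: ρ → (33,36,-32)
river: ρ → (-32,28,37)
ρ-cycle length = 12 (tail of 0 descent steps not counted)

12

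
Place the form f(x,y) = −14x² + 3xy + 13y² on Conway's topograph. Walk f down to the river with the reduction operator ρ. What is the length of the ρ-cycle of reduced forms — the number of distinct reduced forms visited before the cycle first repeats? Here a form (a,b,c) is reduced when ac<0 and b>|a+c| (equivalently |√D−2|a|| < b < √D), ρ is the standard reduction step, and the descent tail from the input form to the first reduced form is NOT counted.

D = 737, ⌊√D⌋ = 27
river: ρ → (13,23,-4)
river: ρ → (-4,25,7)
river: ρ → (7,17,-16)
river: ρ → (-16,15,8)
river: ρ → (8,17,-14)
river: ρ → (-14,11,11)
river: ρ → (11,11,-14)
river: ρ → (-14,17,8)
river: ρ → (8,15,-16)
river: ρ → (-16,17,7)
river: ρ → (7,25,-4)
river: ρ → (-4,23,13)
river: ρ → (13,3,-14)
river: ρ → (-14,25,2)
river: ρ → (2,27,-1)
river: ρ → (-1,27,2)
river: ρ → (2,25,-14)
river: ρ → (-14,3,13)
ρ-cycle length = 18 (tail of 0 descent steps not counted)

18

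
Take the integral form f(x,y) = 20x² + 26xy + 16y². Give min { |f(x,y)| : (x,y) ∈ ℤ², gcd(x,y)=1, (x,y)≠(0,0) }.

translate: b→-14 (≡26 mod 40), so (20,26,16)→(20,-14,10)
flip: (20,-14,10)→(10,14,20)
translate: b→-6 (≡14 mod 20), so (10,14,20)→(10,-6,16)
reduced (well bottom): (10,-6,16) with a≤c, −a<b≤a
well minimum = a = 10

10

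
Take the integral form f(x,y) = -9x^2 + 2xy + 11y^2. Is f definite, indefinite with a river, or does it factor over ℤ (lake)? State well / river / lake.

D = b²−4ac = 2² − 4·(-9)·11 = 400
D = 20² is a perfect square ⇒ form factors over ℤ ⇒ lakes

lake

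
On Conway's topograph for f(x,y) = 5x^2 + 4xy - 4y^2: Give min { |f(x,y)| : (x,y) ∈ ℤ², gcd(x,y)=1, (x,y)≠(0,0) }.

river: ρ → (-4,4,5)
river: ρ → (5,6,-3)
river: ρ → (-3,6,5)
river: ρ → (5,4,-4)
closes: descent 0, river 4
min |a| on river = 3

3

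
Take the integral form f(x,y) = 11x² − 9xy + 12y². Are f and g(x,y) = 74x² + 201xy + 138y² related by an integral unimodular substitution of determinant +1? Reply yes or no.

D₁ = -447, D₂ = -447
f: reduced (well bottom): (11,-9,12) with a≤c, −a<b≤a
g: translate: b→53 (≡201 mod 148), so (74,201,138)→(74,53,11)
g: flip: (74,53,11)→(11,-53,74)
g: translate: b→-9 (≡-53 mod 22), so (11,-53,74)→(11,-9,12)
g: reduced (well bottom): (11,-9,12) with a≤c, −a<b≤a
reduced forms (11, -9, 12) vs (11, -9, 12) ⇒ equivalent

yes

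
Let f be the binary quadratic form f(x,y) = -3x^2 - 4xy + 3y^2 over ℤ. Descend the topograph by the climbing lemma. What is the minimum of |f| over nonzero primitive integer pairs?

descent: ρ → (3,4,-3)  [lands on river]
river: ρ → (-3,2,4)
river: ρ → (4,6,-1)
river: ρ → (-1,6,4)
river: ρ → (4,2,-3)
river: ρ → (-3,4,3)
river: ρ → (3,2,-4)
river: ρ → (-4,6,1)
river: ρ → (1,6,-4)
river: ρ → (-4,2,3)
closes: descent 1, river 10
min |a| on river = 1

1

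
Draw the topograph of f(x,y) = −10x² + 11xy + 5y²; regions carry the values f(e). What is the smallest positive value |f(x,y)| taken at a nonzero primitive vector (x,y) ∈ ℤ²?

river: ρ → (5,9,-12)
river: ρ → (-12,15,2)
river: ρ → (2,17,-4)
river: ρ → (-4,15,6)
river: ρ → (6,9,-10)
river: ρ → (-10,11,5)
closes: descent 0, river 6
min |a| on river = 2

2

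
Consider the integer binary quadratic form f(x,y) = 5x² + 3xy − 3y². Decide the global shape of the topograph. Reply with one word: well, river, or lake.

D = b²−4ac = 3² − 4·5·(-3) = 69
D > 0 non-square ⇒ indefinite ⇒ periodic river

river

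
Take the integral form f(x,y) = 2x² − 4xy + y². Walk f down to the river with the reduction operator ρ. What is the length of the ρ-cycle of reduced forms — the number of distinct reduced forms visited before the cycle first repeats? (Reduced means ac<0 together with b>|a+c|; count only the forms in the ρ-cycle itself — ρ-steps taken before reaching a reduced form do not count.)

D = 8, ⌊√D⌋ = 2
descent: ρ → (1,2,-1)  [lands on river]
river: ρ → (-1,2,1)
ρ-cycle length = 2 (tail of 1 descent step not counted)

2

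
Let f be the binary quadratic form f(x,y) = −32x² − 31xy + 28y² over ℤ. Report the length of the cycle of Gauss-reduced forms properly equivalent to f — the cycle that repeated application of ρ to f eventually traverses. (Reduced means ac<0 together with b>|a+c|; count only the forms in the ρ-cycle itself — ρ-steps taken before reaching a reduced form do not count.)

D = 4545, ⌊√D⌋ = 67
descent: ρ → (28,31,-32)  [lands on river]
river: ρ → (-32,33,27)
river: ρ → (27,21,-38)
river: ρ → (-38,55,10)
river: ρ → (10,65,-8)
river: ρ → (-8,63,18)
river: ρ → (18,45,-35)
river: ρ → (-35,25,28)
ρ-cycle length = 8 (tail of 1 descent step not counted)

8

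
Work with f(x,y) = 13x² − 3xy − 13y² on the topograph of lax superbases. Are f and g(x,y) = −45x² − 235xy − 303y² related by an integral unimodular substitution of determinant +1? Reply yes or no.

D₁ = 685, D₂ = 685
river cycle of f (length 10): (-13, 3, 13), (13, 23, -3), (-3, 25, 5), (5, 25, -3), (-3, 23, 13), (13, 3, -13), (-13, 23, 3), (3, 25, -5), (-5, 25, 3), (3, 23, -13)
river cycle of g (length 10): (-3, 25, 5), (5, 25, -3), (-3, 23, 13), (13, 3, -13), (-13, 23, 3), (3, 25, -5), (-5, 25, 3), (3, 23, -13), (-13, 3, 13), (13, 23, -3)
cycles coincide ⇒ equivalent

yes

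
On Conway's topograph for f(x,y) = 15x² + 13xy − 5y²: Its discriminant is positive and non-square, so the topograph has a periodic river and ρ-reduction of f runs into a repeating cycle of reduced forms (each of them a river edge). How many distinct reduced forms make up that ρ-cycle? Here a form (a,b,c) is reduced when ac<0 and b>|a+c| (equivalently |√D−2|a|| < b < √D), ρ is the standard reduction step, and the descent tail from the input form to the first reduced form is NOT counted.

D = 469, ⌊√D⌋ = 21
river: ρ → (-5,17,9)
river: ρ → (9,19,-3)
river: ρ → (-3,17,15)
river: ρ → (15,13,-5)
ρ-cycle length = 4 (tail of 0 descent steps not counted)

4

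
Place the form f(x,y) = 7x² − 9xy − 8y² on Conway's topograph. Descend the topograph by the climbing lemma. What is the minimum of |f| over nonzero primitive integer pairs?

descent: ρ → (-8,9,7)  [lands on river]
river: ρ → (7,5,-10)
river: ρ → (-10,15,2)
river: ρ → (2,17,-2)
river: ρ → (-2,15,10)
river: ρ → (10,5,-7)
river: ρ → (-7,9,8)
river: ρ → (8,7,-8)
closes: descent 1, river 8
min |a| on river = 2

2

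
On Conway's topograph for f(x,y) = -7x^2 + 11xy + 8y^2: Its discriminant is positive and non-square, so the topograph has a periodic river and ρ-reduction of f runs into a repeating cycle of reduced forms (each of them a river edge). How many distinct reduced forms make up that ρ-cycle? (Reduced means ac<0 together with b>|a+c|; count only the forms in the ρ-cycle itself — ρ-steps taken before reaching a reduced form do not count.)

D = 345, ⌊√D⌋ = 18
river: ρ → (8,5,-10)
river: ρ → (-10,15,3)
river: ρ → (3,15,-10)
river: ρ → (-10,5,8)
river: ρ → (8,11,-7)
river: ρ → (-7,17,2)
river: ρ → (2,15,-15)
river: ρ → (-15,15,2)
river: ρ → (2,17,-7)
river: ρ → (-7,11,8)
ρ-cycle length = 10 (tail of 0 descent steps not counted)

10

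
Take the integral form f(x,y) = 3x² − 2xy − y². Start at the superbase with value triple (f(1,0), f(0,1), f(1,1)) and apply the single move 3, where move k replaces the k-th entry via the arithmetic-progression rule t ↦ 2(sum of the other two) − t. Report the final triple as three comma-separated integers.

start (3,-1,0) = (f(1,0),f(0,1),f(1,1))
replace slot 3: 2·(3+(-1)) − 0 = 4 → (3,-1,4)

3,-1,4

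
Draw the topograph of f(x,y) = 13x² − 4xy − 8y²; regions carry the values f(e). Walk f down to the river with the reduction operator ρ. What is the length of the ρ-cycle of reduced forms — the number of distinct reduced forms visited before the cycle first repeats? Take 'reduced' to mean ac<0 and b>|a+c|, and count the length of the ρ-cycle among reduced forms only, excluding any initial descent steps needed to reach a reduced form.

D = 432, ⌊√D⌋ = 20
descent: ρ → (-8,20,1)  [lands on river]
river: ρ → (1,20,-8)
river: ρ → (-8,12,9)
river: ρ → (9,6,-11)
river: ρ → (-11,16,4)
river: ρ → (4,16,-11)
river: ρ → (-11,6,9)
river: ρ → (9,12,-8)
ρ-cycle length = 8 (tail of 1 descent step not counted)

8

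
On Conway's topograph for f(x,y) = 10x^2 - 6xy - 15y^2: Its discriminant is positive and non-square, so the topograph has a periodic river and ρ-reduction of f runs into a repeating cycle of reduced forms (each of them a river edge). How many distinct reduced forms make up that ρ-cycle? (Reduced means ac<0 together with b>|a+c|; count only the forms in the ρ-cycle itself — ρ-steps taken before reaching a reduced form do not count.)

D = 636, ⌊√D⌋ = 25
descent: ρ → (-15,6,10)  [lands on river]
river: ρ → (10,14,-11)
river: ρ → (-11,8,13)
river: ρ → (13,18,-6)
river: ρ → (-6,18,13)
river: ρ → (13,8,-11)
river: ρ → (-11,14,10)
river: ρ → (10,6,-15)
river: ρ → (-15,24,1)
river: ρ → (1,24,-15)
ρ-cycle length = 10 (tail of 1 descent step not counted)

10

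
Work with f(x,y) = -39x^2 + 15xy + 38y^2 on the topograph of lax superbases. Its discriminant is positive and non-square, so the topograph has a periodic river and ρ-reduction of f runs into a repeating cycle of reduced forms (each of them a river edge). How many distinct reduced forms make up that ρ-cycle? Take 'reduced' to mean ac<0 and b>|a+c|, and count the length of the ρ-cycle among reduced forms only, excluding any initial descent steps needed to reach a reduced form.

D = 6153, ⌊√D⌋ = 78
river: ρ → (38,61,-16)
river: ρ → (-16,67,26)
river: ρ → (26,37,-46)
river: ρ → (-46,55,17)
river: ρ → (17,47,-58)
river: ρ → (-58,69,6)
river: ρ → (6,75,-22)
river: ρ → (-22,57,33)
river: ρ → (33,75,-4)
river: ρ → (-4,77,14)
river: ρ → (14,63,-39)
river: ρ → (-39,15,38)
ρ-cycle length = 12 (tail of 0 descent steps not counted)

12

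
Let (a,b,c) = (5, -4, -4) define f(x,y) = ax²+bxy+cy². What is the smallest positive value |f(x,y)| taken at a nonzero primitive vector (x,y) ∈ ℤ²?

descent: ρ → (-4,4,5)  [lands on river]
river: ρ → (5,6,-3)
river: ρ → (-3,6,5)
river: ρ → (5,4,-4)
closes: descent 1, river 4
min |a| on river = 3

3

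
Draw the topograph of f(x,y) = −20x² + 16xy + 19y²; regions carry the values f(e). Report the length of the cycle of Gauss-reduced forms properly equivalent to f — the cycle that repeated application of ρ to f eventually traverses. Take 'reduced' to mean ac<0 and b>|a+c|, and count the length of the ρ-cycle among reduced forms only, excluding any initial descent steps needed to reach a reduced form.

D = 1776, ⌊√D⌋ = 42
river: ρ → (19,22,-17)
river: ρ → (-17,12,24)
river: ρ → (24,36,-5)
river: ρ → (-5,34,31)
river: ρ → (31,28,-8)
river: ρ → (-8,36,15)
river: ρ → (15,24,-20)
river: ρ → (-20,16,19)
ρ-cycle length = 8 (tail of 0 descent steps not counted)

8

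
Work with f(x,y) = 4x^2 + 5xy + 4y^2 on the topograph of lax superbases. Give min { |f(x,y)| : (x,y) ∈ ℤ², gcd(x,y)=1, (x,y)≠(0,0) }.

translate: b→-3 (≡5 mod 8), so (4,5,4)→(4,-3,3)
flip: (4,-3,3)→(3,3,4)
reduced (well bottom): (3,3,4) with a≤c, −a<b≤a
well minimum = a = 3

3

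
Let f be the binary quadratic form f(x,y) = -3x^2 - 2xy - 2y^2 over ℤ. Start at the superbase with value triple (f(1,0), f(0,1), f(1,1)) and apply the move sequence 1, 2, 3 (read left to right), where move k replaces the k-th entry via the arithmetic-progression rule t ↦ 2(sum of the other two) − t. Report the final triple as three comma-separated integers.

start (-3,-2,-7) = (f(1,0),f(0,1),f(1,1))
replace slot 1: 2·((-2)+(-7)) − (-3) = -15 → (-15,-2,-7)
replace slot 2: 2·((-15)+(-7)) − (-2) = -42 → (-15,-42,-7)
replace slot 3: 2·((-15)+(-42)) − (-7) = -107 → (-15,-42,-107)

-15,-42,-107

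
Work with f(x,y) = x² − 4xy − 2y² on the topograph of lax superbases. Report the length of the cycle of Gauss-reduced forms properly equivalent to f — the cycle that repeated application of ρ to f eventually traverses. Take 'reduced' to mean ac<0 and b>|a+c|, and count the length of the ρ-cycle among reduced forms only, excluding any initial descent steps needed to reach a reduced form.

D = 24, ⌊√D⌋ = 4
descent: ρ → (-2,4,1)  [lands on river]
river: ρ → (1,4,-2)
ρ-cycle length = 2 (tail of 1 descent step not counted)

2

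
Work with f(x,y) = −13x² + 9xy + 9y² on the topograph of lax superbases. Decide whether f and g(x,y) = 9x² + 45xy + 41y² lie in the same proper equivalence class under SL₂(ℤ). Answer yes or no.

D₁ = 549, D₂ = 549
river cycle of f (length 6): (9, 9, -13), (-13, 17, 5), (5, 23, -1), (-1, 23, 5), (5, 17, -13), (-13, 9, 9)
river cycle of g (length 6): (5, 23, -1), (-1, 23, 5), (5, 17, -13), (-13, 9, 9), (9, 9, -13), (-13, 17, 5)
cycles coincide ⇒ equivalent

yes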